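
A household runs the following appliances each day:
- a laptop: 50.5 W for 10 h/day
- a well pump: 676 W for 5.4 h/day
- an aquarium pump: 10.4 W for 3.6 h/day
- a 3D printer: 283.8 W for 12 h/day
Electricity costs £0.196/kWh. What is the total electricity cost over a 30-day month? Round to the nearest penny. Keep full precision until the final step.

laptop: 50.5 W × 10 h × 30 d = 15,150 Wh = 15.15 kWh
well pump: 676 W × 5.4 h × 30 d = 109,512 Wh = 109.5 kWh
aquarium pump: 10.4 W × 3.6 h × 30 d = 1,123 Wh = 1.123 kWh
3D printer: 283.8 W × 12 h × 30 d = 102,168 Wh = 102.2 kWh
Total energy = 15.15 + 109.5 + 1.123 + 102.2 = 228 kWh
Cost = 228 kWh × £0.196 = £44.68

£44.68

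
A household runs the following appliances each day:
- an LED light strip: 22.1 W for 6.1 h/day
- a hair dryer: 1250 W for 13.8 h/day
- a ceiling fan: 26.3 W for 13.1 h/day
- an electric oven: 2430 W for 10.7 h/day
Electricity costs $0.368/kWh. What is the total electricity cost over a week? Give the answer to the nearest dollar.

LED light strip: 22.1 W × 6.1 h × 7 d = 944 Wh = 0.9437 kWh
hair dryer: 1250 W × 13.8 h × 7 d = 120,750 Wh = 120.8 kWh
ceiling fan: 26.3 W × 13.1 h × 7 d = 2,412 Wh = 2.412 kWh
electric oven: 2430 W × 10.7 h × 7 d = 182,007 Wh = 182 kWh
Total energy = 0.9437 + 120.8 + 2.412 + 182 = 306.1 kWh
Cost = 306.1 kWh × $0.368 = $112.65 ≈ $113

$113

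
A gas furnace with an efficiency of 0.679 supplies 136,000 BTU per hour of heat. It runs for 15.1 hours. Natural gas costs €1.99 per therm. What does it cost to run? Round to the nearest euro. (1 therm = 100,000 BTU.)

€60

Heat delivered = 136,000 BTU/h × 15.1 h = 2,053,600 BTU
Gas input = 2,053,600 / 0.679 = 3,024,448 BTU
= 3,024,448 / 100,000 = 30.24 therm
Cost = 30.24 × €1.99/therm = €60.19 ≈ €60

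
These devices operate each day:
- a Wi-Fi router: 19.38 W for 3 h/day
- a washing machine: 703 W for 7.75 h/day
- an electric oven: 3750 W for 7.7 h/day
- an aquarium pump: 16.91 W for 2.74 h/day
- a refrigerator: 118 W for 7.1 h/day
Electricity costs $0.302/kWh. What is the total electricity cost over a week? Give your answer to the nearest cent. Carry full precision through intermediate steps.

Wi-Fi router: 19.38 W × 3 h × 7 d = 407 Wh = 0.407 kWh
washing machine: 703 W × 7.75 h × 7 d = 38,138 Wh = 38.14 kWh
electric oven: 3750 W × 7.7 h × 7 d = 202,125 Wh = 202.1 kWh
aquarium pump: 16.91 W × 2.74 h × 7 d = 324 Wh = 0.3243 kWh
refrigerator: 118 W × 7.1 h × 7 d = 5,865 Wh = 5.865 kWh
Total energy = 0.407 + 38.14 + 202.1 + 0.3243 + 5.865 = 246.9 kWh
Cost = 246.9 kWh × $0.302 = $74.55

$74.55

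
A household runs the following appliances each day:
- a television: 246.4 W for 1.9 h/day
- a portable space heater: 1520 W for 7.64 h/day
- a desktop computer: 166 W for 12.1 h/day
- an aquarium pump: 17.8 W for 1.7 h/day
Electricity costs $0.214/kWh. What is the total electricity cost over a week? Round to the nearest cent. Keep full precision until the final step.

$21.15

television: 246.4 W × 1.9 h × 7 d = 3,277 Wh = 3.277 kWh
portable space heater: 1520 W × 7.64 h × 7 d = 81,290 Wh = 81.29 kWh
desktop computer: 166 W × 12.1 h × 7 d = 14,060 Wh = 14.06 kWh
aquarium pump: 17.8 W × 1.7 h × 7 d = 212 Wh = 0.2118 kWh
Total energy = 3.277 + 81.29 + 14.06 + 0.2118 = 98.84 kWh
Cost = 98.84 kWh × $0.214 = $21.15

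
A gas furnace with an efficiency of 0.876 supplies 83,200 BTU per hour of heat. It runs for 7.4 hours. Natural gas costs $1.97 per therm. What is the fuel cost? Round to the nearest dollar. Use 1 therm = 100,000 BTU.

Heat delivered = 83,200 BTU/h × 7.4 h = 615,680 BTU
Gas input = 615,680 / 0.876 = 702,831 BTU
= 702,831 / 100,000 = 7.028 therm
Cost = 7.028 × $1.97/therm = $13.85 ≈ $14

$14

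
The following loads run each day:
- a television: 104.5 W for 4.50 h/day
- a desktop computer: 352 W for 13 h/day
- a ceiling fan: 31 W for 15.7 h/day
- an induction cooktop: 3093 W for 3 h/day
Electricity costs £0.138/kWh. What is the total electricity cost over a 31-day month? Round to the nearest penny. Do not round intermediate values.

£63.37

television: 104.5 W × 4.50 h × 31 d = 14,578 Wh = 14.58 kWh
desktop computer: 352 W × 13 h × 31 d = 141,856 Wh = 141.9 kWh
ceiling fan: 31 W × 15.7 h × 31 d = 15,088 Wh = 15.09 kWh
induction cooktop: 3093 W × 3 h × 31 d = 287,649 Wh = 287.6 kWh
Total energy = 14.58 + 141.9 + 15.09 + 287.6 = 459.2 kWh
Cost = 459.2 kWh × £0.138 = £63.37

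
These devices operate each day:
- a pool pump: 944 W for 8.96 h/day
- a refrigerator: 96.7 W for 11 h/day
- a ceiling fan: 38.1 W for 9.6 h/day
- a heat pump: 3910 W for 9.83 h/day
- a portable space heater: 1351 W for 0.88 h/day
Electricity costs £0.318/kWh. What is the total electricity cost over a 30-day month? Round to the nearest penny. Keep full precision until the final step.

£472.34

pool pump: 944 W × 8.96 h × 30 d = 253,747 Wh = 253.7 kWh
refrigerator: 96.7 W × 11 h × 30 d = 31,911 Wh = 31.91 kWh
ceiling fan: 38.1 W × 9.6 h × 30 d = 10,973 Wh = 10.97 kWh
heat pump: 3910 W × 9.83 h × 30 d = 1,153,059 Wh = 1,153 kWh
portable space heater: 1351 W × 0.88 h × 30 d = 35,666 Wh = 35.67 kWh
Total energy = 253.7 + 31.91 + 10.97 + 1,153 + 35.67 = 1,485 kWh
Cost = 1,485 kWh × £0.318 = £472.34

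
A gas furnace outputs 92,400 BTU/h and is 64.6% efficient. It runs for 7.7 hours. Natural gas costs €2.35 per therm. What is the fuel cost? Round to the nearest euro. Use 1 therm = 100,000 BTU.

Heat delivered = 92,400 BTU/h × 7.7 h = 711,480 BTU
Gas input = 711,480 / 0.646 = 1,101,362 BTU
= 1,101,362 / 100,000 = 11.01 therm
Cost = 11.01 × €2.35/therm = €25.88 ≈ €26

€26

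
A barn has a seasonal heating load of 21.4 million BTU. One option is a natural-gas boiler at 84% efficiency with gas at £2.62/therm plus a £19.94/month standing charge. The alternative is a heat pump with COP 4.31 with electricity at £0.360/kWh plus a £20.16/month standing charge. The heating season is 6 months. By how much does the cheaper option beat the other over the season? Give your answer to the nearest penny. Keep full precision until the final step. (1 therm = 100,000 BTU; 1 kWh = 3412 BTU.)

£142.28

Heat load = 21.4 × 10⁶ BTU = 21,400,000 BTU
Gas: input = 21,400,000 / 0.84 = 25,476,190 BTU = 254.8 therm → 254.8 × £2.62 = £667.48; + 6 × £19.94 standing = £787.12
Heat pump: 21,400,000 BTU / 3412 = 6,272 kWh heat; / 4.31 = 1,455 kWh in → × £0.360 = £523.88; + 6 × £20.16 standing = £644.84
Difference = |£787.12 − £644.84| = £142.28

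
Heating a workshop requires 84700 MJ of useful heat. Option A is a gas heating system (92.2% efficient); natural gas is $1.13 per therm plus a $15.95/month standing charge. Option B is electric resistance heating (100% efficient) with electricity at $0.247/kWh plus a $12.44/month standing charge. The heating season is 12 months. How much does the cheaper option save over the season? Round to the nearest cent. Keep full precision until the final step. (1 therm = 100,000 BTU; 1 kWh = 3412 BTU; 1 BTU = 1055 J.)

$4785.83

Heat load = 84700 MJ = 84,700,000,000 J / 1055 = 80,284,360 BTU
Gas: input = 80,284,360 / 0.922 = 87,076,313 BTU = 870.8 therm → 870.8 × $1.13 = $983.96; + 12 × $15.95 standing = $1,175.36
Electric: 80,284,360 BTU / 3412 = 23,530 kWh → × $0.247 = $5,811.91; + 12 × $12.44 standing = $5,961.19
Difference = |$1,175.36 − $5,961.19| = $4,785.83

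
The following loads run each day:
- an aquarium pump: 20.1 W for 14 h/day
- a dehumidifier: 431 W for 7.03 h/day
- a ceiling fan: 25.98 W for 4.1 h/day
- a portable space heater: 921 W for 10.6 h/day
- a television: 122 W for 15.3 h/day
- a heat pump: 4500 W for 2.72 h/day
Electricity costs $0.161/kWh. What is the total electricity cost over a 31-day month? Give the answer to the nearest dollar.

$136

aquarium pump: 20.1 W × 14 h × 31 d = 8,723 Wh = 8.723 kWh
dehumidifier: 431 W × 7.03 h × 31 d = 93,928 Wh = 93.93 kWh
ceiling fan: 25.98 W × 4.1 h × 31 d = 3,302 Wh = 3.302 kWh
portable space heater: 921 W × 10.6 h × 31 d = 302,641 Wh = 302.6 kWh
television: 122 W × 15.3 h × 31 d = 57,865 Wh = 57.86 kWh
heat pump: 4500 W × 2.72 h × 31 d = 379,440 Wh = 379.4 kWh
Total energy = 8.723 + 93.93 + 3.302 + 302.6 + 57.86 + 379.4 = 845.9 kWh
Cost = 845.9 kWh × $0.161 = $136.19 ≈ $136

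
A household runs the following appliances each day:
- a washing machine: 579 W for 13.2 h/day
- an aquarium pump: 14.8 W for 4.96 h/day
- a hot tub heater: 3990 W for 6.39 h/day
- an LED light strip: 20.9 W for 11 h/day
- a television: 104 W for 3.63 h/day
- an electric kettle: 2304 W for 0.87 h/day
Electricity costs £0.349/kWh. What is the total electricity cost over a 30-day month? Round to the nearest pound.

£375

washing machine: 579 W × 13.2 h × 30 d = 229,284 Wh = 229.3 kWh
aquarium pump: 14.8 W × 4.96 h × 30 d = 2,202 Wh = 2.202 kWh
hot tub heater: 3990 W × 6.39 h × 30 d = 764,883 Wh = 764.9 kWh
LED light strip: 20.9 W × 11 h × 30 d = 6,897 Wh = 6.897 kWh
television: 104 W × 3.63 h × 30 d = 11,326 Wh = 11.33 kWh
electric kettle: 2304 W × 0.87 h × 30 d = 60,134 Wh = 60.13 kWh
Total energy = 229.3 + 2.202 + 764.9 + 6.897 + 11.33 + 60.13 = 1,075 kWh
Cost = 1,075 kWh × £0.349 = £375.08 ≈ £375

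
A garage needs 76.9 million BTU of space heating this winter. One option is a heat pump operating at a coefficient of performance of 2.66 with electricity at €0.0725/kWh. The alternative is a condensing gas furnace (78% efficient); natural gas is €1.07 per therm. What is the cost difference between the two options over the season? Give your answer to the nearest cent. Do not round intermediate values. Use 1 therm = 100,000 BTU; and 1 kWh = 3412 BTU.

€440.62

Heat load = 76.9 × 10⁶ BTU = 76,900,000 BTU
Gas: input = 76,900,000 / 0.78 = 98,589,744 BTU = 985.9 therm → 985.9 × €1.07 = €1,054.91
Heat pump: 76,900,000 BTU / 3412 = 22,540 kWh heat; / 2.66 = 8,473 kWh in → × €0.0725 = €614.29
Difference = |€1,054.91 − €614.29| = €440.62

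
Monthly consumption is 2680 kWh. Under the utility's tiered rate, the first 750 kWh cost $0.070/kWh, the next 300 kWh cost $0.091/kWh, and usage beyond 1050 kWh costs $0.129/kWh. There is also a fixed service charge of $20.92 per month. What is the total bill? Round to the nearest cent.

First 750 kWh × $0.070 = $52.50
Next 300 kWh × $0.091 = $27.30
Remaining 1630 kWh × $0.129 = $210.27
Energy charge = $290.07; + service $20.92 = $310.99

$310.99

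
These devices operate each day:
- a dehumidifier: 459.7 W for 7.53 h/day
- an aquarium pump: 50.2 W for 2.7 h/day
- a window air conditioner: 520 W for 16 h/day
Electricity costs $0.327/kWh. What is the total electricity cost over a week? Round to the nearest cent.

$27.28

dehumidifier: 459.7 W × 7.53 h × 7 d = 24,231 Wh = 24.23 kWh
aquarium pump: 50.2 W × 2.7 h × 7 d = 949 Wh = 0.9488 kWh
window air conditioner: 520 W × 16 h × 7 d = 58,240 Wh = 58.24 kWh
Total energy = 24.23 + 0.9488 + 58.24 = 83.42 kWh
Cost = 83.42 kWh × $0.327 = $27.28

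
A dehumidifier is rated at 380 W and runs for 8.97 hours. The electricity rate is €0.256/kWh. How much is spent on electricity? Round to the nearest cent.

Energy = 380 W × 8.97 h = 3,409 Wh = 3.409 kWh
Cost = 3.409 kWh × €0.256/kWh = €0.87

€0.87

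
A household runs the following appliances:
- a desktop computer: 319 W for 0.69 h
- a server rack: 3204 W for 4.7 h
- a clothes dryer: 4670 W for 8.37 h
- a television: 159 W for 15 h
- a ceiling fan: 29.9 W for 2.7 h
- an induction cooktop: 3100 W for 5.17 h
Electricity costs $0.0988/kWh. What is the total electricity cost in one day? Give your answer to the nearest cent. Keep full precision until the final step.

$7.20

desktop computer: 319 W × 0.69 h = 220 Wh = 0.2201 kWh
server rack: 3204 W × 4.7 h = 15,059 Wh = 15.06 kWh
clothes dryer: 4670 W × 8.37 h = 39,088 Wh = 39.09 kWh
television: 159 W × 15 h = 2,385 Wh = 2.385 kWh
ceiling fan: 29.9 W × 2.7 h = 81 Wh = 0.08073 kWh
induction cooktop: 3100 W × 5.17 h = 16,027 Wh = 16.03 kWh
Total energy = 0.2201 + 15.06 + 39.09 + 2.385 + 0.08073 + 16.03 = 72.86 kWh
Cost = 72.86 kWh × $0.0988 = $7.20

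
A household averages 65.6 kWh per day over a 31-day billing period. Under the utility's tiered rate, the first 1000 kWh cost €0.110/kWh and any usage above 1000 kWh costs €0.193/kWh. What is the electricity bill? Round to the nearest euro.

€309

Usage = 65.6 kWh/day × 31 days = 2033.6 kWh
First 1000 kWh × €0.110 = €110.00
Remaining 1033.6 kWh × €0.193 = €199.48
Total = €309.48 ≈ €309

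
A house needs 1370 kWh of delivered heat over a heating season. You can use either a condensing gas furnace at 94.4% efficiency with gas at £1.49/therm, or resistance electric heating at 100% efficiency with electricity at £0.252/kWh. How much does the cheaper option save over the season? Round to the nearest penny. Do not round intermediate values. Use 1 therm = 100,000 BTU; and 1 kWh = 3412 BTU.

£271.46

Heat load = 1370 kWh × 3412 = 4,674,440 BTU
Gas: input = 4,674,440 / 0.944 = 4,951,737 BTU = 49.52 therm → 49.52 × £1.49 = £73.78
Electric: 4,674,440 BTU / 3412 = 1,370 kWh → × £0.252 = £345.24
Difference = |£73.78 − £345.24| = £271.46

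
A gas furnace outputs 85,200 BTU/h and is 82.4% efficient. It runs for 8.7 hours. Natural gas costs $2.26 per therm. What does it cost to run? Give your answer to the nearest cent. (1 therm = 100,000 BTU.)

$20.33

Heat delivered = 85,200 BTU/h × 8.7 h = 741,240 BTU
Gas input = 741,240 / 0.824 = 899,563 BTU
= 899,563 / 100,000 = 8.996 therm
Cost = 8.996 × $2.26/therm = $20.33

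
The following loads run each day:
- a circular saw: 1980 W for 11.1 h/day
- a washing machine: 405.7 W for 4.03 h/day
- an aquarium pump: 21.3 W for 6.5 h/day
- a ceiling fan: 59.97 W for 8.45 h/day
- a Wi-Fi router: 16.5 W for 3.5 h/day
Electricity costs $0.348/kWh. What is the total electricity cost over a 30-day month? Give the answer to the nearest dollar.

$254

circular saw: 1980 W × 11.1 h × 30 d = 659,340 Wh = 659.3 kWh
washing machine: 405.7 W × 4.03 h × 30 d = 49,049 Wh = 49.05 kWh
aquarium pump: 21.3 W × 6.5 h × 30 d = 4,154 Wh = 4.154 kWh
ceiling fan: 59.97 W × 8.45 h × 30 d = 15,202 Wh = 15.2 kWh
Wi-Fi router: 16.5 W × 3.5 h × 30 d = 1,732 Wh = 1.732 kWh
Total energy = 659.3 + 49.05 + 4.154 + 15.2 + 1.732 = 729.5 kWh
Cost = 729.5 kWh × $0.348 = $253.86 ≈ $254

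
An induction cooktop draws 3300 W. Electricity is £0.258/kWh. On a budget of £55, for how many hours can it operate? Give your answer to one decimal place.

Energy budget = £55 / £0.258 per kWh = 213.2 kWh = 213,178 Wh
Runtime = 213,178 Wh / 3300 W = 64.6 h

64.6 h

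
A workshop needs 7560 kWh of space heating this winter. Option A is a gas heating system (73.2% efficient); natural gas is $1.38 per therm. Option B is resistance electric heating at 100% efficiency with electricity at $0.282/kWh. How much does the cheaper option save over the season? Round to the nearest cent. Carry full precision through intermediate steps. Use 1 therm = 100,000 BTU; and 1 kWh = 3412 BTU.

Heat load = 7560 kWh × 3412 = 25,794,720 BTU
Gas: input = 25,794,720 / 0.732 = 35,238,689 BTU = 352.4 therm → 352.4 × $1.38 = $486.29
Electric: 25,794,720 BTU / 3412 = 7,560 kWh → × $0.282 = $2,131.92
Difference = |$486.29 − $2,131.92| = $1,645.63

$1645.63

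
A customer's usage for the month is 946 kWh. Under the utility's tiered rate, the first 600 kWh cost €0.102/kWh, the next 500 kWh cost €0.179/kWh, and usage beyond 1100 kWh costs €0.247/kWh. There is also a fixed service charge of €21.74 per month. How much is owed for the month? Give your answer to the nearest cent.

First 600 kWh × €0.102 = €61.20
Next 346 kWh × €0.179 = €61.93
Remaining tier: 0 kWh (not reached)
Energy charge = €123.13; + service €21.74 = €144.87

€144.87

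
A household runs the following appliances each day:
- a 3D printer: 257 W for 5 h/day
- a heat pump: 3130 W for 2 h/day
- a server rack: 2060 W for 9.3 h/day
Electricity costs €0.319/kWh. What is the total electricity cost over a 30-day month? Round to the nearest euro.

€256

3D printer: 257 W × 5 h × 30 d = 38,550 Wh = 38.55 kWh
heat pump: 3130 W × 2 h × 30 d = 187,800 Wh = 187.8 kWh
server rack: 2060 W × 9.3 h × 30 d = 574,740 Wh = 574.7 kWh
Total energy = 38.55 + 187.8 + 574.7 = 801.1 kWh
Cost = 801.1 kWh × €0.319 = €255.55 ≈ €256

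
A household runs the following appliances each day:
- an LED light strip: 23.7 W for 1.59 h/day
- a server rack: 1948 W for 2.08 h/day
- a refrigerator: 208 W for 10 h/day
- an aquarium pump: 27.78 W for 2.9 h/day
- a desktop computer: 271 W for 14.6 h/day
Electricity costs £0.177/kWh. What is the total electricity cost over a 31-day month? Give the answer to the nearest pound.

LED light strip: 23.7 W × 1.59 h × 31 d = 1,168 Wh = 1.168 kWh
server rack: 1948 W × 2.08 h × 31 d = 125,607 Wh = 125.6 kWh
refrigerator: 208 W × 10 h × 31 d = 64,480 Wh = 64.48 kWh
aquarium pump: 27.78 W × 2.9 h × 31 d = 2,497 Wh = 2.497 kWh
desktop computer: 271 W × 14.6 h × 31 d = 122,655 Wh = 122.7 kWh
Total energy = 1.168 + 125.6 + 64.48 + 2.497 + 122.7 = 316.4 kWh
Cost = 316.4 kWh × £0.177 = £56.00

£56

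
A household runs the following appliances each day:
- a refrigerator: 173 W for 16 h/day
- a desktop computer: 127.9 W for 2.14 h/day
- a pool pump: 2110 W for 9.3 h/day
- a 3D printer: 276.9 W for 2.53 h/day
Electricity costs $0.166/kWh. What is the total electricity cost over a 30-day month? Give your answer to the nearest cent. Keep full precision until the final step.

$116.36

refrigerator: 173 W × 16 h × 30 d = 83,040 Wh = 83.04 kWh
desktop computer: 127.9 W × 2.14 h × 30 d = 8,211 Wh = 8.211 kWh
pool pump: 2110 W × 9.3 h × 30 d = 588,690 Wh = 588.7 kWh
3D printer: 276.9 W × 2.53 h × 30 d = 21,017 Wh = 21.02 kWh
Total energy = 83.04 + 8.211 + 588.7 + 21.02 = 701 kWh
Cost = 701 kWh × $0.166 = $116.36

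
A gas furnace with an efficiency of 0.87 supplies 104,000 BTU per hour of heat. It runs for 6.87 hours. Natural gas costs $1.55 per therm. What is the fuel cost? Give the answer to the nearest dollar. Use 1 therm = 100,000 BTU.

Heat delivered = 104,000 BTU/h × 6.87 h = 714,480 BTU
Gas input = 714,480 / 0.87 = 821,241 BTU
= 821,241 / 100,000 = 8.212 therm
Cost = 8.212 × $1.55/therm = $12.73 ≈ $13

$13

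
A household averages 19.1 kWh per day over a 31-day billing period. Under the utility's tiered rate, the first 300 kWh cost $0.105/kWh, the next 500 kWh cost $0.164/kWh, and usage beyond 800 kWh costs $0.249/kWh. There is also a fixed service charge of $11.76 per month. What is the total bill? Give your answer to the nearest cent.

$91.16

Usage = 19.1 kWh/day × 31 days = 592.1 kWh
First 300 kWh × $0.105 = $31.50
Next 292.1 kWh × $0.164 = $47.90
Remaining tier: 0 kWh (not reached)
Energy charge = $79.40; + service $11.76 = $91.16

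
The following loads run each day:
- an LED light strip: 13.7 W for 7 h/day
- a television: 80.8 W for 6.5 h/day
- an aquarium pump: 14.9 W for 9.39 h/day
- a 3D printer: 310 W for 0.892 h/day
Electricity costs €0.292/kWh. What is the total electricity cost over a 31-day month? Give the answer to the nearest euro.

€9

LED light strip: 13.7 W × 7 h × 31 d = 2,973 Wh = 2.973 kWh
television: 80.8 W × 6.5 h × 31 d = 16,281 Wh = 16.28 kWh
aquarium pump: 14.9 W × 9.39 h × 31 d = 4,337 Wh = 4.337 kWh
3D printer: 310 W × 0.892 h × 31 d = 8,572 Wh = 8.572 kWh
Total energy = 2.973 + 16.28 + 4.337 + 8.572 = 32.16 kWh
Cost = 32.16 kWh × €0.292 = €9.39 ≈ €9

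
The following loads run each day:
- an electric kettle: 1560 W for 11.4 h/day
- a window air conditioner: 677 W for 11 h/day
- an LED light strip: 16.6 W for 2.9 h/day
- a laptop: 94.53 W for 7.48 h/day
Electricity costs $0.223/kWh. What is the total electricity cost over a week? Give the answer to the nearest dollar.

$41

electric kettle: 1560 W × 11.4 h × 7 d = 124,488 Wh = 124.5 kWh
window air conditioner: 677 W × 11 h × 7 d = 52,129 Wh = 52.13 kWh
LED light strip: 16.6 W × 2.9 h × 7 d = 337 Wh = 0.337 kWh
laptop: 94.53 W × 7.48 h × 7 d = 4,950 Wh = 4.95 kWh
Total energy = 124.5 + 52.13 + 0.337 + 4.95 = 181.9 kWh
Cost = 181.9 kWh × $0.223 = $40.56 ≈ $41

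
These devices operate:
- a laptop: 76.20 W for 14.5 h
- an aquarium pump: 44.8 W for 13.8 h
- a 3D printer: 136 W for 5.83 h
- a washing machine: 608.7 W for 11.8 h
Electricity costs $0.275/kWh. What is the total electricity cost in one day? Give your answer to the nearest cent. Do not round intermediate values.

laptop: 76.20 W × 14.5 h = 1,105 Wh = 1.105 kWh
aquarium pump: 44.8 W × 13.8 h = 618 Wh = 0.6182 kWh
3D printer: 136 W × 5.83 h = 793 Wh = 0.7929 kWh
washing machine: 608.7 W × 11.8 h = 7,183 Wh = 7.183 kWh
Total energy = 1.105 + 0.6182 + 0.7929 + 7.183 = 9.699 kWh
Cost = 9.699 kWh × $0.275 = $2.67

$2.67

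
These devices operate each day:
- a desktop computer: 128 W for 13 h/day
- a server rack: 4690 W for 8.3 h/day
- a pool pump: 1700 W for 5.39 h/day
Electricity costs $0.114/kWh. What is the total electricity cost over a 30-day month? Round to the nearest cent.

$170.16

desktop computer: 128 W × 13 h × 30 d = 49,920 Wh = 49.92 kWh
server rack: 4690 W × 8.3 h × 30 d = 1,167,810 Wh = 1,168 kWh
pool pump: 1700 W × 5.39 h × 30 d = 274,890 Wh = 274.9 kWh
Total energy = 49.92 + 1,168 + 274.9 = 1,493 kWh
Cost = 1,493 kWh × $0.114 = $170.16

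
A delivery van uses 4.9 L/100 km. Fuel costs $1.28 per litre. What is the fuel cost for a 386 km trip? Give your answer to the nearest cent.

Fuel = 4.9 L/100 km × 386 km / 100 = 18.91 L
Cost = 18.91 L × $1.28/L = $24.21

$24.21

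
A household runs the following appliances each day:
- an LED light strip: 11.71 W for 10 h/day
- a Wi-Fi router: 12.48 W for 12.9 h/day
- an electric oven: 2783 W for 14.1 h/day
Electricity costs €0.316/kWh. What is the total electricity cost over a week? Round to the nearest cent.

€87.41

LED light strip: 11.71 W × 10 h × 7 d = 820 Wh = 0.8197 kWh
Wi-Fi router: 12.48 W × 12.9 h × 7 d = 1,127 Wh = 1.127 kWh
electric oven: 2783 W × 14.1 h × 7 d = 274,682 Wh = 274.7 kWh
Total energy = 0.8197 + 1.127 + 274.7 = 276.6 kWh
Cost = 276.6 kWh × €0.316 = €87.41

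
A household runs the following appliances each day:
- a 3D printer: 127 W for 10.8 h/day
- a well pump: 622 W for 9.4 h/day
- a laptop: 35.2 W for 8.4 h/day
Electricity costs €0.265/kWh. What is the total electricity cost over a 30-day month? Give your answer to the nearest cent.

3D printer: 127 W × 10.8 h × 30 d = 41,148 Wh = 41.15 kWh
well pump: 622 W × 9.4 h × 30 d = 175,404 Wh = 175.4 kWh
laptop: 35.2 W × 8.4 h × 30 d = 8,870 Wh = 8.87 kWh
Total energy = 41.15 + 175.4 + 8.87 = 225.4 kWh
Cost = 225.4 kWh × €0.265 = €59.74

€59.74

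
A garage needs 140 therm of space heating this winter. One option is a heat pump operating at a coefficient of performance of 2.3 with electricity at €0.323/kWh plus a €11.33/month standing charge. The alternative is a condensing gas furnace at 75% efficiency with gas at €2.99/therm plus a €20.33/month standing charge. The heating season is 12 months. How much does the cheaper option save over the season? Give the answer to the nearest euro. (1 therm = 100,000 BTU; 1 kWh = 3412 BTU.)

€90

Heat load = 140 therm × 100,000 = 14,000,000 BTU
Gas: input = 14,000,000 / 0.75 = 18,666,667 BTU = 186.7 therm → 186.7 × €2.99 = €558.13; + 12 × €20.33 standing = €802.09
Heat pump: 14,000,000 BTU / 3412 = 4,103 kWh heat; / 2.3 = 1,784 kWh in → × €0.323 = €576.23; + 12 × €11.33 standing = €712.19
Difference = |€802.09 − €712.19| = €89.91 ≈ €90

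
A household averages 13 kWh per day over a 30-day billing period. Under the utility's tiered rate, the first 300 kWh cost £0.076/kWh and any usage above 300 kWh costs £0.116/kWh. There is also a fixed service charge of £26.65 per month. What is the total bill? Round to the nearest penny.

£59.89

Usage = 13 kWh/day × 30 days = 390 kWh
First 300 kWh × £0.076 = £22.80
Remaining 90 kWh × £0.116 = £10.44
Energy charge = £33.24; + service £26.65 = £59.89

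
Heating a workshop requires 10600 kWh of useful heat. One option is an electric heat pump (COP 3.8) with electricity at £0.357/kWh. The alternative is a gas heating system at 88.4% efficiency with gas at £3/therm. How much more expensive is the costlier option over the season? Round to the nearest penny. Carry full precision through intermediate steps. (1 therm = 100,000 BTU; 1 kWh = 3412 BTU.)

£231.55

Heat load = 10600 kWh × 3412 = 36,167,200 BTU
Gas: input = 36,167,200 / 0.884 = 40,913,122 BTU = 409.1 therm → 409.1 × £3 = £1,227.39
Heat pump: 36,167,200 BTU / 3412 = 10,600 kWh heat; / 3.8 = 2,789 kWh in → × £0.357 = £995.84
Difference = |£1,227.39 − £995.84| = £231.55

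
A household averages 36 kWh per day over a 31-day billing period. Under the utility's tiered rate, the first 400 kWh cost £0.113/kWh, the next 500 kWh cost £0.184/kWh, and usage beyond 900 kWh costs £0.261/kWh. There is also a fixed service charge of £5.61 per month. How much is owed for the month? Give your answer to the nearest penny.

Usage = 36 kWh/day × 31 days = 1116 kWh
First 400 kWh × £0.113 = £45.20
Next 500 kWh × £0.184 = £92.00
Remaining 216 kWh × £0.261 = £56.38
Energy charge = £193.58; + service £5.61 = £199.19

£199.19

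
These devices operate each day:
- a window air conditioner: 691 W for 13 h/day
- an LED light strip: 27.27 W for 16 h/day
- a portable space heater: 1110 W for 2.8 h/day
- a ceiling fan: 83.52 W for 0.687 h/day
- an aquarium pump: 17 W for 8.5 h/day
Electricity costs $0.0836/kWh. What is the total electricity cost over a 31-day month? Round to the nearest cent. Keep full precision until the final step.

$32.99

window air conditioner: 691 W × 13 h × 31 d = 278,473 Wh = 278.5 kWh
LED light strip: 27.27 W × 16 h × 31 d = 13,526 Wh = 13.53 kWh
portable space heater: 1110 W × 2.8 h × 31 d = 96,348 Wh = 96.35 kWh
ceiling fan: 83.52 W × 0.687 h × 31 d = 1,779 Wh = 1.779 kWh
aquarium pump: 17 W × 8.5 h × 31 d = 4,480 Wh = 4.479 kWh
Total energy = 278.5 + 13.53 + 96.35 + 1.779 + 4.479 = 394.6 kWh
Cost = 394.6 kWh × $0.0836 = $32.99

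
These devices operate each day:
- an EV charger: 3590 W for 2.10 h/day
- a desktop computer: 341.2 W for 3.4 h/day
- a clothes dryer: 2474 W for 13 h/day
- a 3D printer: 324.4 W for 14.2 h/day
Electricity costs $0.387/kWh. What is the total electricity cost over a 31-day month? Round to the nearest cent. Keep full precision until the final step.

$545.47

EV charger: 3590 W × 2.10 h × 31 d = 233,709 Wh = 233.7 kWh
desktop computer: 341.2 W × 3.4 h × 31 d = 35,962 Wh = 35.96 kWh
clothes dryer: 2474 W × 13 h × 31 d = 997,022 Wh = 997 kWh
3D printer: 324.4 W × 14.2 h × 31 d = 142,801 Wh = 142.8 kWh
Total energy = 233.7 + 35.96 + 997 + 142.8 = 1,409 kWh
Cost = 1,409 kWh × $0.387 = $545.47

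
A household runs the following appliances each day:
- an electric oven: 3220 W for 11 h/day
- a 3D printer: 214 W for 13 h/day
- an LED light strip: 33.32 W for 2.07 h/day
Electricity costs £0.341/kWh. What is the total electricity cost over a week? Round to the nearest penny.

£91.35

electric oven: 3220 W × 11 h × 7 d = 247,940 Wh = 247.9 kWh
3D printer: 214 W × 13 h × 7 d = 19,474 Wh = 19.47 kWh
LED light strip: 33.32 W × 2.07 h × 7 d = 483 Wh = 0.4828 kWh
Total energy = 247.9 + 19.47 + 0.4828 = 267.9 kWh
Cost = 267.9 kWh × £0.341 = £91.35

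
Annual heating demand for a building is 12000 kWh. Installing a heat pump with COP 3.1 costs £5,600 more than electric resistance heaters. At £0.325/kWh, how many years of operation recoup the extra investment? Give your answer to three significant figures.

2.12 years

Resistance: 12000 kWh × £0.325 = £3,900.00/yr
Heat pump: 12000 / 3.1 = 3871 kWh in → × £0.325 = £1,258.06/yr
Annual savings = £2,641.94
Payback = £5,600 / £2,641.94 = 2.12 years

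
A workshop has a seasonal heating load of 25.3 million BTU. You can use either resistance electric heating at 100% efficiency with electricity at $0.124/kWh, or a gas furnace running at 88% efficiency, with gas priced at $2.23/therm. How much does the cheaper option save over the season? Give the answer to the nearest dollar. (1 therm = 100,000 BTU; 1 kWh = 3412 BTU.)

Heat load = 25.3 × 10⁶ BTU = 25,300,000 BTU
Gas: input = 25,300,000 / 0.88 = 28,750,000 BTU = 287.5 therm → 287.5 × $2.23 = $641.12
Electric: 25,300,000 BTU / 3412 = 7,415 kWh → × $0.124 = $919.46
Difference = |$641.12 − $919.46| = $278.34 ≈ $278

$278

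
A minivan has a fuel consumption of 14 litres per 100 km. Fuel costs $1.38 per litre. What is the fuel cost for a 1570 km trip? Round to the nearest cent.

Fuel = 14 L/100 km × 1570 km / 100 = 219.8 L
Cost = 219.8 L × $1.38/L = $303.32

$303.32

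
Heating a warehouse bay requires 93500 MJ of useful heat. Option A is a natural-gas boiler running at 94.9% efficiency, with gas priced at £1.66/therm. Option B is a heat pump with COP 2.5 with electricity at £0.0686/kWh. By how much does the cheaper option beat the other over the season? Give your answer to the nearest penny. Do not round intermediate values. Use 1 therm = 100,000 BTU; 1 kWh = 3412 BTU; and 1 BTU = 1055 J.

Heat load = 93500 MJ = 93,500,000,000 J / 1055 = 88,625,592 BTU
Gas: input = 88,625,592 / 0.949 = 93,388,401 BTU = 933.9 therm → 933.9 × £1.66 = £1,550.25
Heat pump: 88,625,592 BTU / 3412 = 25,970 kWh heat; / 2.5 = 10,390 kWh in → × £0.0686 = £712.75
Difference = |£1,550.25 − £712.75| = £837.50

£837.50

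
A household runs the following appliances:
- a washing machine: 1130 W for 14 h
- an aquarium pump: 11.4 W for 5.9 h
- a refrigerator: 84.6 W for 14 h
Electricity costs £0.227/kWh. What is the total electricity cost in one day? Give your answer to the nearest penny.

washing machine: 1130 W × 14 h = 15,820 Wh = 15.82 kWh
aquarium pump: 11.4 W × 5.9 h = 67 Wh = 0.06726 kWh
refrigerator: 84.6 W × 14 h = 1,184 Wh = 1.184 kWh
Total energy = 15.82 + 0.06726 + 1.184 = 17.07 kWh
Cost = 17.07 kWh × £0.227 = £3.88

£3.88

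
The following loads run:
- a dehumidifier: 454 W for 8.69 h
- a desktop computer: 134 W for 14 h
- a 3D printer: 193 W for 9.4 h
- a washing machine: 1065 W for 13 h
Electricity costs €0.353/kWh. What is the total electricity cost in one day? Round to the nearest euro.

€8

dehumidifier: 454 W × 8.69 h = 3,945 Wh = 3.945 kWh
desktop computer: 134 W × 14 h = 1,876 Wh = 1.876 kWh
3D printer: 193 W × 9.4 h = 1,814 Wh = 1.814 kWh
washing machine: 1065 W × 13 h = 13,845 Wh = 13.85 kWh
Total energy = 3.945 + 1.876 + 1.814 + 13.85 = 21.48 kWh
Cost = 21.48 kWh × €0.353 = €7.58 ≈ €8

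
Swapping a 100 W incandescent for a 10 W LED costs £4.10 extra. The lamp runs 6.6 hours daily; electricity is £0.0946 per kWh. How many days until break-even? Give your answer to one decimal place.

Power saved = 100 − 10 = 90 W
Daily energy saved = 90 W × 6.6 h = 594 Wh = 0.594 kWh
Daily savings = 0.594 × £0.0946 = £0.0562
Payback = £4.10 / £0.0562 per day = 72.96 days

73.0 days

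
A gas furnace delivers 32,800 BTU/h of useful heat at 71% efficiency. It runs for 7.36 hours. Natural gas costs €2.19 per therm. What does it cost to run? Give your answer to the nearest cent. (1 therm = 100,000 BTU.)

Heat delivered = 32,800 BTU/h × 7.36 h = 241,408 BTU
Gas input = 241,408 / 0.71 = 340,011 BTU
= 340,011 / 100,000 = 3.4 therm
Cost = 3.4 × €2.19/therm = €7.45

€7.45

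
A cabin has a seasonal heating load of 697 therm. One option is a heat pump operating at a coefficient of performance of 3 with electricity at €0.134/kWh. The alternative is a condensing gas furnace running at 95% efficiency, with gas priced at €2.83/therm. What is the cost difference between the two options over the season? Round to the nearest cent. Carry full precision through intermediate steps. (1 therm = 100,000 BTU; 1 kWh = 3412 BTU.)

€1163.88

Heat load = 697 therm × 100,000 = 69,700,000 BTU
Gas: input = 69,700,000 / 0.95 = 73,368,421 BTU = 733.7 therm → 733.7 × €2.83 = €2,076.33
Heat pump: 69,700,000 BTU / 3412 = 20,430 kWh heat; / 3 = 6,809 kWh in → × €0.134 = €912.45
Difference = |€2,076.33 − €912.45| = €1,163.88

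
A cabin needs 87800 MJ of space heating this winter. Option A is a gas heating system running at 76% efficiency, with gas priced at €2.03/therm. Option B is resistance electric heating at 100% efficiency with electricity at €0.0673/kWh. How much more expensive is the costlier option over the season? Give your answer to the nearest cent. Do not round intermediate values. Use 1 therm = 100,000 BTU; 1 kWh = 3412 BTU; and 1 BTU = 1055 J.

Heat load = 87800 MJ = 87,800,000,000 J / 1055 = 83,222,749 BTU
Gas: input = 83,222,749 / 0.76 = 109,503,617 BTU = 1,095 therm → 1,095 × €2.03 = €2,222.92
Electric: 83,222,749 BTU / 3412 = 24,390 kWh → × €0.0673 = €1,641.53
Difference = |€2,222.92 − €1,641.53| = €581.40

€581.40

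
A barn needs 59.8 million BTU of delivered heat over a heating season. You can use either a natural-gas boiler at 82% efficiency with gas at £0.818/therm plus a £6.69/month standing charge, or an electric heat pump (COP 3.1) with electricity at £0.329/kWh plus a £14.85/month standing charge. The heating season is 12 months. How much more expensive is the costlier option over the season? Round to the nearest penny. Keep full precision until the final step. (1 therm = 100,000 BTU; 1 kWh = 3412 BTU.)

£1361.44

Heat load = 59.8 × 10⁶ BTU = 59,800,000 BTU
Gas: input = 59,800,000 / 0.82 = 72,926,829 BTU = 729.3 therm → 729.3 × £0.818 = £596.54; + 12 × £6.69 standing = £676.82
Heat pump: 59,800,000 BTU / 3412 = 17,530 kWh heat; / 3.1 = 5,654 kWh in → × £0.329 = £1,860.06; + 12 × £14.85 standing = £2,038.26
Difference = |£676.82 − £2,038.26| = £1,361.44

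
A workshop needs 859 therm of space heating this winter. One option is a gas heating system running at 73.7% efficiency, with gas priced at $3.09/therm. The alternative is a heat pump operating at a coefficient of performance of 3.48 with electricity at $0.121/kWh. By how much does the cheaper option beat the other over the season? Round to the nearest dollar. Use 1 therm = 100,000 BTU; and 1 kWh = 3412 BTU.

$2726

Heat load = 859 therm × 100,000 = 85,900,000 BTU
Gas: input = 85,900,000 / 0.737 = 116,553,596 BTU = 1,166 therm → 1,166 × $3.09 = $3,601.51
Heat pump: 85,900,000 BTU / 3412 = 25,180 kWh heat; / 3.48 = 7,234 kWh in → × $0.121 = $875.37
Difference = |$3,601.51 − $875.37| = $2,726.14 ≈ $2726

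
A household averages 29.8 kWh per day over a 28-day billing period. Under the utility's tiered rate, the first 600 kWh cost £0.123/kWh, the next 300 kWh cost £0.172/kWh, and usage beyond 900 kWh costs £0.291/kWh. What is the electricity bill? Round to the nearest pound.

£114

Usage = 29.8 kWh/day × 28 days = 834.4 kWh
First 600 kWh × £0.123 = £73.80
Next 234.4 kWh × £0.172 = £40.32
Remaining tier: 0 kWh (not reached)
Total = £114.12 ≈ £114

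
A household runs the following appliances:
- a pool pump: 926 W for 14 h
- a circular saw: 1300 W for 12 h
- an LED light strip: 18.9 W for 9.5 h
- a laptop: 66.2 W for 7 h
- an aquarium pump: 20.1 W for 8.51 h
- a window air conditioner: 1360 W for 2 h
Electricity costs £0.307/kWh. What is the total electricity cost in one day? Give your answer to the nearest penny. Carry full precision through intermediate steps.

£9.85

pool pump: 926 W × 14 h = 12,964 Wh = 12.96 kWh
circular saw: 1300 W × 12 h = 15,600 Wh = 15.6 kWh
LED light strip: 18.9 W × 9.5 h = 180 Wh = 0.1795 kWh
laptop: 66.2 W × 7 h = 463 Wh = 0.4634 kWh
aquarium pump: 20.1 W × 8.51 h = 171 Wh = 0.1711 kWh
window air conditioner: 1360 W × 2 h = 2,720 Wh = 2.72 kWh
Total energy = 12.96 + 15.6 + 0.1795 + 0.4634 + 0.1711 + 2.72 = 32.1 kWh
Cost = 32.1 kWh × £0.307 = £9.85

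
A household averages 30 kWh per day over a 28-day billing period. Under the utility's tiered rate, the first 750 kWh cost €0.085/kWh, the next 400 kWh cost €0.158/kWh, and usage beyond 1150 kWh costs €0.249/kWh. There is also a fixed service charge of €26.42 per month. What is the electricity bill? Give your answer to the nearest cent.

Usage = 30 kWh/day × 28 days = 840 kWh
First 750 kWh × €0.085 = €63.75
Next 90 kWh × €0.158 = €14.22
Remaining tier: 0 kWh (not reached)
Energy charge = €77.97; + service €26.42 = €104.39

€104.39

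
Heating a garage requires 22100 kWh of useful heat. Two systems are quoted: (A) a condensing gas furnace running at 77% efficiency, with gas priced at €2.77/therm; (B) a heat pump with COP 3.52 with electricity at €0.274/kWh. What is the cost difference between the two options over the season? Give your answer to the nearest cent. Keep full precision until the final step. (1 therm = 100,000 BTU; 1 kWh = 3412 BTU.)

Heat load = 22100 kWh × 3412 = 75,405,200 BTU
Gas: input = 75,405,200 / 0.77 = 97,928,831 BTU = 979.3 therm → 979.3 × €2.77 = €2,712.63
Heat pump: 75,405,200 BTU / 3412 = 22,100 kWh heat; / 3.52 = 6,278 kWh in → × €0.274 = €1,720.28
Difference = |€2,712.63 − €1,720.28| = €992.34

€992.34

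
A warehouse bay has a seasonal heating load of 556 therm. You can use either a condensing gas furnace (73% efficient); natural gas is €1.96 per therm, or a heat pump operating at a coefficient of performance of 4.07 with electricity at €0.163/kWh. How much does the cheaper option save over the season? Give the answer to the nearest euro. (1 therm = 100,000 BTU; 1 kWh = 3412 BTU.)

€840

Heat load = 556 therm × 100,000 = 55,600,000 BTU
Gas: input = 55,600,000 / 0.730 = 76,164,384 BTU = 761.6 therm → 761.6 × €1.96 = €1,492.82
Heat pump: 55,600,000 BTU / 3412 = 16,300 kWh heat; / 4.07 = 4,004 kWh in → × €0.163 = €652.62
Difference = |€1,492.82 − €652.62| = €840.20 ≈ €840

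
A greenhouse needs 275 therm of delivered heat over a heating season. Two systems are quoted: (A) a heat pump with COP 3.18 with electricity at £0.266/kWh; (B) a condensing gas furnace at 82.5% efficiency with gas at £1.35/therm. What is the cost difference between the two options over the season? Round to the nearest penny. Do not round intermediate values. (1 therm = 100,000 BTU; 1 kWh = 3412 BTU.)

£224.18

Heat load = 275 therm × 100,000 = 27,500,000 BTU
Gas: input = 27,500,000 / 0.825 = 33,333,333 BTU = 333.3 therm → 333.3 × £1.35 = £450.00
Heat pump: 27,500,000 BTU / 3412 = 8,060 kWh heat; / 3.18 = 2,535 kWh in → × £0.266 = £674.18
Difference = |£450.00 − £674.18| = £224.18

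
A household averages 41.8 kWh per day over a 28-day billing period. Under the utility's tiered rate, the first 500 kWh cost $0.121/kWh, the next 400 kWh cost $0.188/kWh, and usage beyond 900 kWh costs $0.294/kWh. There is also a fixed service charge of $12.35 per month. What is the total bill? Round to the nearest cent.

Usage = 41.8 kWh/day × 28 days = 1170.4 kWh
First 500 kWh × $0.121 = $60.50
Next 400 kWh × $0.188 = $75.20
Remaining 270.4 kWh × $0.294 = $79.50
Energy charge = $215.20; + service $12.35 = $227.55

$227.55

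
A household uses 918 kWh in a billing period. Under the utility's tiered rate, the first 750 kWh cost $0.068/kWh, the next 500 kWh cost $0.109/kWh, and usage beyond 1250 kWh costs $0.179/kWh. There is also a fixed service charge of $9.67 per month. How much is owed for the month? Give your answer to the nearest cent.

$78.98

First 750 kWh × $0.068 = $51.00
Next 168 kWh × $0.109 = $18.31
Remaining tier: 0 kWh (not reached)
Energy charge = $69.31; + service $9.67 = $78.98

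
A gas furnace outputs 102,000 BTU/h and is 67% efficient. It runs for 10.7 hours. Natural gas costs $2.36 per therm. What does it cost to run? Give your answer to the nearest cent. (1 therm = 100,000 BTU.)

$38.44

Heat delivered = 102,000 BTU/h × 10.7 h = 1,091,400 BTU
Gas input = 1,091,400 / 0.67 = 1,628,955 BTU
= 1,628,955 / 100,000 = 16.29 therm
Cost = 16.29 × $2.36/therm = $38.44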